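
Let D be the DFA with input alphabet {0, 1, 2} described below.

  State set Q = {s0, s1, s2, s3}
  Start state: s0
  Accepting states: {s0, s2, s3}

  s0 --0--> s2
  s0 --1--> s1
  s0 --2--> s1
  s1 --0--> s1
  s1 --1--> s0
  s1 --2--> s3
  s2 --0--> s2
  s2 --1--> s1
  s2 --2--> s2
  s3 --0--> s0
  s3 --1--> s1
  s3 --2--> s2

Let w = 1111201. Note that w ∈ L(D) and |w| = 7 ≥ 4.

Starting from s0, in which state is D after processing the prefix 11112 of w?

s1

State sequence: s0 -1-> s1 -1-> s0 -1-> s1 -1-> s0 -2-> s1

After reading 5 characters, D is in state s1.
(This kind of state-tracing is the core of the pumping-lemma construction: with 4 states, pigeonhole forces a repeat within the first 4 steps.)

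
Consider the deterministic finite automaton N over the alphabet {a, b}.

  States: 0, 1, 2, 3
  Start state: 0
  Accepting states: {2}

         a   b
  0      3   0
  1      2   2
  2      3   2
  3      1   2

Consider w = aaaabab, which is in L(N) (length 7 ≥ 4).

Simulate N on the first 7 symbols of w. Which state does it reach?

Run of N on the first 7 characters of w = a a a a b a b:
  step 0: 0  (start)
  step 1: 3  (read a: 0→3)
  step 2: 1  (read a: 3→1)
  step 3: 2  (read a: 1→2)
  step 4: 3  (read a: 2→3)
  step 5: 2  (read b: 3→2)
  step 6: 3  (read a: 2→3)
  step 7: 2  (read b: 3→2)

After reading 7 characters, N is in state 2.

2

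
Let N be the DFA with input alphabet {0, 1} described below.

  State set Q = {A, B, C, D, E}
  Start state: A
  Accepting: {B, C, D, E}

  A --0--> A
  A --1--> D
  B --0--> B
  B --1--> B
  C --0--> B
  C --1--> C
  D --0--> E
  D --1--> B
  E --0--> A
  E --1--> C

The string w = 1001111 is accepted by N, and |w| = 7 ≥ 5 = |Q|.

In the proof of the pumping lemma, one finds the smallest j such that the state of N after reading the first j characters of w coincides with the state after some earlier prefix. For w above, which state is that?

A

Run of N on w = 1 0 0 1 1 1 1:
  step 0: A  (start)
  step 1: D  (read 1: A→D)
  step 2: E  (read 0: D→E)
  step 3: A  (read 0: E→A)   ← first repeat (A seen earlier)
  step 4: D  (read 1: A→D)
  step 5: B  (read 1: D→B)
  step 6: B  (read 1: B→B)
  step 7: B  (read 1: B→B)

The earliest repeat is at step j = 3: N is in A, which it already visited at step i = 0.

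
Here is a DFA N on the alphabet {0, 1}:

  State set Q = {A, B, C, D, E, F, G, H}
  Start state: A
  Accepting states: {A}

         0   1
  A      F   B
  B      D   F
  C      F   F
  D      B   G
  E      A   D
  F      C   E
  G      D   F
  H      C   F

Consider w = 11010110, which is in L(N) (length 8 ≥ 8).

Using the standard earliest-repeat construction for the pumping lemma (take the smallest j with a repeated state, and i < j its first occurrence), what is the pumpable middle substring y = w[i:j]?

Run of N on w = 1 1 0 1 0 1 1 0:
  step 0: A  (start)
  step 1: B  (read 1: A→B)
  step 2: F  (read 1: B→F)
  step 3: C  (read 0: F→C)
  step 4: F  (read 1: C→F)   ← first repeat (F seen earlier)
  step 5: C  (read 0: F→C)
  step 6: F  (read 1: C→F)
  step 7: E  (read 1: F→E)
  step 8: A  (read 0: E→A)

So i = 2, j = 4, giving x = w[0:2] = 11, y = w[2:4] = 01, z = w[4:8] = 0110.
Check: |xy| = 4 ≤ 8 and |y| = 2 ≥ 1. Reading y takes N from F back to F, so every xyⁱz is accepted.
Pumping length from the standard proof: p = 8 (the number of states). The repeated state found above gives |xy| = j ≤ 8 and |y| = j − i ≥ 1.

01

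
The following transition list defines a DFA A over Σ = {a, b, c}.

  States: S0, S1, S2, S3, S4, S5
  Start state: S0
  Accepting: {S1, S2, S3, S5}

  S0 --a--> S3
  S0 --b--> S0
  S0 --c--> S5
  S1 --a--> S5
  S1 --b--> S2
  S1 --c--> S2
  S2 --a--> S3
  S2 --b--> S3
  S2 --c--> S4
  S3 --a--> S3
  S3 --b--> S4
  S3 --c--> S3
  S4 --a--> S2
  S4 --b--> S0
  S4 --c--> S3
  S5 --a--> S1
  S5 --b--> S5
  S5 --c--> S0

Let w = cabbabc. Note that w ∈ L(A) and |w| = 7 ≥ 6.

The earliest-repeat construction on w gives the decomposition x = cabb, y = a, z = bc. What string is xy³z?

xy^3z = cabb·a·a·a·bc = cabbaaabc.
Reading y = a takes A from S3 back to S3, so after x·y·y·y the machine is still in S3, and z then leads to the accepting state S3. Hence cabbaaabc ∈ L(A).

cabbaaabc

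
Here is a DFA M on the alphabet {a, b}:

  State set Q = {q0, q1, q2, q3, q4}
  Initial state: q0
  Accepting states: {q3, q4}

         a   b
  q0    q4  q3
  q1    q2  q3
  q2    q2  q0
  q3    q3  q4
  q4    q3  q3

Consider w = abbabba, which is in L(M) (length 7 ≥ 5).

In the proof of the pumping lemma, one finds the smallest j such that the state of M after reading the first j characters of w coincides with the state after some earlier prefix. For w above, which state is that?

State sequence: q0 -a-> q4 -b-> q3 -b-> q4 -a-> q3 -b-> q4 -b-> q3 -a-> q3
First repeat at step 3: q4 was already visited.

The earliest repeat is at step j = 3: M is in q4, which it already visited at step i = 1.

q4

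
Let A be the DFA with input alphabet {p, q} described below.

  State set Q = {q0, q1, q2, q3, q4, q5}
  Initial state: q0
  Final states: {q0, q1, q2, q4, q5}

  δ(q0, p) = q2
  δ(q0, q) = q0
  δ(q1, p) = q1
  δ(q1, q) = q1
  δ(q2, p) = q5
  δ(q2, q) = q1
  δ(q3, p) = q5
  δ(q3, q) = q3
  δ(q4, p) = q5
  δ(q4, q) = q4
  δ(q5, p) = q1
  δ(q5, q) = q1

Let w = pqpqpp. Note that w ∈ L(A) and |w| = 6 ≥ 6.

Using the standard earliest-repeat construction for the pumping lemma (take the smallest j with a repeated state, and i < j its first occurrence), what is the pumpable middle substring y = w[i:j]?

p

State sequence: q0 -p-> q2 -q-> q1 -p-> q1 -q-> q1 -p-> q1 -p-> q1
First repeat at step 3: q1 was already visited.

So i = 2, j = 3, giving x = w[0:2] = pq, y = w[2:3] = p, z = w[3:6] = qpp.
Check: |xy| = 3 ≤ 6 and |y| = 1 ≥ 1. Reading y takes A from q1 back to q1, so every xyⁱz is accepted.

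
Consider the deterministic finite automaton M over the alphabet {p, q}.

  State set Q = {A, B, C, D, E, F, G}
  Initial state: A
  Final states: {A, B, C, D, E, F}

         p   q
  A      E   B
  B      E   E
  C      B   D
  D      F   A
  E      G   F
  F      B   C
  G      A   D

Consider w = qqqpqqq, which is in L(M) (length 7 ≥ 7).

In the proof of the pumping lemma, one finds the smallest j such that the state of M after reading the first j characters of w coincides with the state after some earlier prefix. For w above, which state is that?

B

Run of M on w = q q q p q q q:
  step 0: A  (start)
  step 1: B  (read q: A→B)
  step 2: E  (read q: B→E)
  step 3: F  (read q: E→F)
  step 4: B  (read p: F→B)   ← first repeat (B seen earlier)
  step 5: E  (read q: B→E)
  step 6: F  (read q: E→F)
  step 7: C  (read q: F→C)

The earliest repeat is at step j = 4: M is in B, which it already visited at step i = 1.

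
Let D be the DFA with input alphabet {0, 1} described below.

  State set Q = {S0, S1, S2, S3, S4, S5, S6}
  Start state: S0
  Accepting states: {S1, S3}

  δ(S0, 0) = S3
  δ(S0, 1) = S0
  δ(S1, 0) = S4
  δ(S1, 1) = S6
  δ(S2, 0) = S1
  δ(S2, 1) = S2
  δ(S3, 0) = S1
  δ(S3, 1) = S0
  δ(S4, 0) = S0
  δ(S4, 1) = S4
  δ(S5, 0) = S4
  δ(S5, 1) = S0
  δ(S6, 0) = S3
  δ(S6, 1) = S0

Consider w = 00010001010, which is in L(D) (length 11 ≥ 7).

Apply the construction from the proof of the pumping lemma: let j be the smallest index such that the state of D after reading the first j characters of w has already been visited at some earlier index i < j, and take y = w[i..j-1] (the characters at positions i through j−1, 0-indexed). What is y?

Run of D on w = 0 0 0 1 0 0 0 1 0 1 0:
  step 0: S0  (start)
  step 1: S3  (read 0: S0→S3)
  step 2: S1  (read 0: S3→S1)
  step 3: S4  (read 0: S1→S4)
  step 4: S4  (read 1: S4→S4)   ← first repeat (S4 seen earlier)
  step 5: S0  (read 0: S4→S0)
  step 6: S3  (read 0: S0→S3)
  step 7: S1  (read 0: S3→S1)
  step 8: S6  (read 1: S1→S6)
  step 9: S3  (read 0: S6→S3)
  step 10: S0  (read 1: S3→S0)
  step 11: S3  (read 0: S0→S3)

So i = 3, j = 4, giving x = w[0:3] = 000, y = w[3:4] = 1, z = w[4:11] = 0001010.
Check: |xy| = 4 ≤ 7 and |y| = 1 ≥ 1. Reading y takes D from S4 back to S4, so every xyⁱz is accepted.

1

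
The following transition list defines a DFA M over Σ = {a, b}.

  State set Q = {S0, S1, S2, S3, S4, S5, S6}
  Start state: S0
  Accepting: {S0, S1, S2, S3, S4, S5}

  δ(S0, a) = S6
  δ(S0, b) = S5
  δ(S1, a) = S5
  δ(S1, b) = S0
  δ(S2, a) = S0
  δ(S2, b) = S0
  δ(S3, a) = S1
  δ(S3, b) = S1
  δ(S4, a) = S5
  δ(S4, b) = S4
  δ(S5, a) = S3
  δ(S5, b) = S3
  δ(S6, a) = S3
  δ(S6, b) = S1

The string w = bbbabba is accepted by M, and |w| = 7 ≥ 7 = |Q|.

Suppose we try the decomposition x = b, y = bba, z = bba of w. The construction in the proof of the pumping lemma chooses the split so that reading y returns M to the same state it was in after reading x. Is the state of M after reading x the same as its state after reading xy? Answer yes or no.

yes

Run of M on the first 4 characters of w = b b b a:
  step 0: S0  (start)
  step 1: S5  (read b: S0→S5)
  step 2: S3  (read b: S5→S3)
  step 3: S1  (read b: S3→S1)
  step 4: S5  (read a: S1→S5)

After x (step 1): S5. After xy (step 4): S5.
They match, so y = bba drives M around a cycle from S5 back to itself; pumping y any number of times keeps M in S5 before reading z, and xyⁱz ∈ L(M) for every i ≥ 0.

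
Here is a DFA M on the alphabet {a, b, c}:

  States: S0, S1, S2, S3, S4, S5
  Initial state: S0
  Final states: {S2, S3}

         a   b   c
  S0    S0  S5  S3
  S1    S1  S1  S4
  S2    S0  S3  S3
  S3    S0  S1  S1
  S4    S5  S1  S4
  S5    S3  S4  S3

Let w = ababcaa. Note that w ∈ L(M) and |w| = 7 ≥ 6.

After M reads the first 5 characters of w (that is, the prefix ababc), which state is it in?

S4

State sequence: S0 -a-> S0 -b-> S5 -a-> S3 -b-> S1 -c-> S4

After reading 5 characters, M is in state S4.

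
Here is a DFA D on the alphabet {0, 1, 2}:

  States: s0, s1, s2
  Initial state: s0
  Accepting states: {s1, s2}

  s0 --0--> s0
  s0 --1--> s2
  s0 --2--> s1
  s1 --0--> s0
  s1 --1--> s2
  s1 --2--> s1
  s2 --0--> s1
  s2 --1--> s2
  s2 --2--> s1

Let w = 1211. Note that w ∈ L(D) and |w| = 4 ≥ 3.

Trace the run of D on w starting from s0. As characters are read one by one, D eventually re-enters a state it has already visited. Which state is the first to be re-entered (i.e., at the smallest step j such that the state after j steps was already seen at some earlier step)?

s2

State sequence: s0 -1-> s2 -2-> s1 -1-> s2 -1-> s2
First repeat at step 3: s2 was already visited.

The earliest repeat is at step j = 3: D is in s2, which it already visited at step i = 1.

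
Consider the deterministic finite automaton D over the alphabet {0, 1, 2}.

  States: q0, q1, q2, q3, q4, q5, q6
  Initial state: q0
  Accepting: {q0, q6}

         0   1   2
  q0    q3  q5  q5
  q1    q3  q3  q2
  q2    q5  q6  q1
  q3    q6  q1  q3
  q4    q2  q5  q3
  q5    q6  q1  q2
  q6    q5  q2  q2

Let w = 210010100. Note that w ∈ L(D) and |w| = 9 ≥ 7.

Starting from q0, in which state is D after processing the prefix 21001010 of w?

State sequence: q0 -2-> q5 -1-> q1 -0-> q3 -0-> q6 -1-> q2 -0-> q5 -1-> q1 -0-> q3

After reading 8 characters, D is in state q3.
(This kind of state-tracing is the core of the pumping-lemma construction: with 7 states, pigeonhole forces a repeat within the first 7 steps.)

q3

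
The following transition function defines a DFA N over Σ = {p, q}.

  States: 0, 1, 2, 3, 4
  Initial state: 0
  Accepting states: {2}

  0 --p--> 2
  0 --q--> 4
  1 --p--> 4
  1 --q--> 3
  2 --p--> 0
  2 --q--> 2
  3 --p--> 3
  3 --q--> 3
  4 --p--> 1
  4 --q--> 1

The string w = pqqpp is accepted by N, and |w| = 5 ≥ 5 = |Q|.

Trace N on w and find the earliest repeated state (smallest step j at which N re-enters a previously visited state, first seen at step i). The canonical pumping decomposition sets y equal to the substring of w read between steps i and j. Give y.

Run of N on w = p q q p p:
  step 0: 0  (start)
  step 1: 2  (read p: 0→2)
  step 2: 2  (read q: 2→2)   ← first repeat (2 seen earlier)
  step 3: 2  (read q: 2→2)
  step 4: 0  (read p: 2→0)
  step 5: 2  (read p: 0→2)

So i = 1, j = 2, giving x = w[0:1] = p, y = w[1:2] = q, z = w[2:5] = qpp.
Check: |xy| = 2 ≤ 5 and |y| = 1 ≥ 1. Reading y takes N from 2 back to 2, so every xyⁱz is accepted.
Since N has 5 states, any run of length ≥ 5 visits 5+1 states, so by pigeonhole some state repeats within the first 5 steps — that repeat gives the pumpable loop.

q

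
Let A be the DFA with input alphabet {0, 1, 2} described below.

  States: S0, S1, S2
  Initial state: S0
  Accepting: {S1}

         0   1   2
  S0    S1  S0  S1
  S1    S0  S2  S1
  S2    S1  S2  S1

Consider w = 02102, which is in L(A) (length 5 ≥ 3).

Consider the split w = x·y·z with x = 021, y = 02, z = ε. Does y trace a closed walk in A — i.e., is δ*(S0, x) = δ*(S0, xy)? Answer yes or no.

no

State sequence: S0 -0-> S1 -2-> S1 -1-> S2 -0-> S1 -2-> S1

After x (step 3): S2. After xy (step 5): S1.
They differ (S2 ≠ S1), so y is not a cycle from the state after x; this split is not the one the pumping-lemma construction produces, and pumping y need not keep the string in L(A).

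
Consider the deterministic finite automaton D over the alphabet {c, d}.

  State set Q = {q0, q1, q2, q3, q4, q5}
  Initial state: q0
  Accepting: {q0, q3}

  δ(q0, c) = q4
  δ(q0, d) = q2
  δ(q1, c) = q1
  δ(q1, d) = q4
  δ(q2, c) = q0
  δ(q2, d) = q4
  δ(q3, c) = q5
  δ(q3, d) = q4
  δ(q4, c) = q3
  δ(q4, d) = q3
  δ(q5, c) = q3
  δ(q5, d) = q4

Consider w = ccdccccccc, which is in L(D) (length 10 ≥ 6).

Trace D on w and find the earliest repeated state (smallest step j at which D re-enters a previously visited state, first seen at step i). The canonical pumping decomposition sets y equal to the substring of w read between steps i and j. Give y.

Run of D on w = c c d c c c c c c c:
  step 0: q0  (start)
  step 1: q4  (read c: q0→q4)
  step 2: q3  (read c: q4→q3)
  step 3: q4  (read d: q3→q4)   ← first repeat (q4 seen earlier)
  step 4: q3  (read c: q4→q3)
  step 5: q5  (read c: q3→q5)
  step 6: q3  (read c: q5→q3)
  step 7: q5  (read c: q3→q5)
  step 8: q3  (read c: q5→q3)
  step 9: q5  (read c: q3→q5)
  step 10: q3  (read c: q5→q3)

So i = 1, j = 3, giving x = w[0:1] = c, y = w[1:3] = cd, z = w[3:10] = ccccccc.
Check: |xy| = 3 ≤ 6 and |y| = 2 ≥ 1. Reading y takes D from q4 back to q4, so every xyⁱz is accepted.

cd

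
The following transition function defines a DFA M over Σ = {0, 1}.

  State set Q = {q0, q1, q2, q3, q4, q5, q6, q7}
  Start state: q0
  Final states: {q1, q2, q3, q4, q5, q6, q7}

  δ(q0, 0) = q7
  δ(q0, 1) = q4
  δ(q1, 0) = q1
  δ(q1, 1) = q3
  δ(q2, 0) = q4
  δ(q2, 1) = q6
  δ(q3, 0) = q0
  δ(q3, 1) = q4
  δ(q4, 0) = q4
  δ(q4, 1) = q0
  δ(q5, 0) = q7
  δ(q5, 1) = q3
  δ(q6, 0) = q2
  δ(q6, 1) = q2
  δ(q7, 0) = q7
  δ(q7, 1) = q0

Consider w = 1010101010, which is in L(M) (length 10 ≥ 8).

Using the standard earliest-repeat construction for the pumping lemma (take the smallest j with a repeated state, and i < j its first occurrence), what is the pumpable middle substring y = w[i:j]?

0

State sequence: q0 -1-> q4 -0-> q4 -1-> q0 -0-> q7 -1-> q0 -0-> q7 -1-> q0 -0-> q7 -1-> q0 -0-> q7
First repeat at step 2: q4 was already visited.

So i = 1, j = 2, giving x = w[0:1] = 1, y = w[1:2] = 0, z = w[2:10] = 10101010.
Check: |xy| = 2 ≤ 8 and |y| = 1 ≥ 1. Reading y takes M from q4 back to q4, so every xyⁱz is accepted.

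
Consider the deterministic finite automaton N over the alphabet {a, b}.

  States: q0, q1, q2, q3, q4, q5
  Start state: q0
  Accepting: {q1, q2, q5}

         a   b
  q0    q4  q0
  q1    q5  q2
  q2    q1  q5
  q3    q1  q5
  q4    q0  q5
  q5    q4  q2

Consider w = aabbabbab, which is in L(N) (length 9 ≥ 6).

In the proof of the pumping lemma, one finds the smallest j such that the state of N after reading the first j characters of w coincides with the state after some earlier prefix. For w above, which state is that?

q0

Run of N on w = a a b b a b b a b:
  step 0: q0  (start)
  step 1: q4  (read a: q0→q4)
  step 2: q0  (read a: q4→q0)   ← first repeat (q0 seen earlier)
  step 3: q0  (read b: q0→q0)
  step 4: q0  (read b: q0→q0)
  step 5: q4  (read a: q0→q4)
  step 6: q5  (read b: q4→q5)
  step 7: q2  (read b: q5→q2)
  step 8: q1  (read a: q2→q1)
  step 9: q2  (read b: q1→q2)

The earliest repeat is at step j = 2: N is in q0, which it already visited at step i = 0.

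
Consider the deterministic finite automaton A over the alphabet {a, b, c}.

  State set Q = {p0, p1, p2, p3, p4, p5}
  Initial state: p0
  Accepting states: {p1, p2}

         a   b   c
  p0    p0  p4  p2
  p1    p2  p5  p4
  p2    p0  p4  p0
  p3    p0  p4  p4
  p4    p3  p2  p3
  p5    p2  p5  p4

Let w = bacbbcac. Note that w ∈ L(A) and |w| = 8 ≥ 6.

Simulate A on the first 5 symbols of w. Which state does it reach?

State sequence: p0 -b-> p4 -a-> p3 -c-> p4 -b-> p2 -b-> p4

After reading 5 characters, A is in state p4.
(This kind of state-tracing is the core of the pumping-lemma construction: with 6 states, pigeonhole forces a repeat within the first 6 steps.)

p4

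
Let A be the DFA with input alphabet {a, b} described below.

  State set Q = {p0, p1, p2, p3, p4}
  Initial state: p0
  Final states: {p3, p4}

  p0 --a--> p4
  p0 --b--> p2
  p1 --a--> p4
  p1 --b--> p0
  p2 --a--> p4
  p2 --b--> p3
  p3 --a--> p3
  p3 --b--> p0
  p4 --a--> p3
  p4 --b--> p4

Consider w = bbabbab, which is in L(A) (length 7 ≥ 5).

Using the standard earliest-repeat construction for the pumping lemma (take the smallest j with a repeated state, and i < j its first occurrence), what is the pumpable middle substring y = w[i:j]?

a

Run of A on w = b b a b b a b:
  step 0: p0  (start)
  step 1: p2  (read b: p0→p2)
  step 2: p3  (read b: p2→p3)
  step 3: p3  (read a: p3→p3)   ← first repeat (p3 seen earlier)
  step 4: p0  (read b: p3→p0)
  step 5: p2  (read b: p0→p2)
  step 6: p4  (read a: p2→p4)
  step 7: p4  (read b: p4→p4)

So i = 2, j = 3, giving x = w[0:2] = bb, y = w[2:3] = a, z = w[3:7] = bbab.
Check: |xy| = 3 ≤ 5 and |y| = 1 ≥ 1. Reading y takes A from p3 back to p3, so every xyⁱz is accepted.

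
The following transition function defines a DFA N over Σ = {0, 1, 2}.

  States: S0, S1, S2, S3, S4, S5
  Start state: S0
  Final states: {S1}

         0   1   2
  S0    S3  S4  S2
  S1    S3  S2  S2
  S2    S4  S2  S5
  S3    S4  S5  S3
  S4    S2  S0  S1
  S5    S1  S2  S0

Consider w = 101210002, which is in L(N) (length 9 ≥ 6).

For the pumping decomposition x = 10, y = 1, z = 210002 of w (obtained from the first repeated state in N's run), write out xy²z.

xy^2z = 10·1·1·210002 = 1011210002.
Reading y = 1 takes N from S2 back to S2, so after x·y·y the machine is still in S2, and z then leads to the accepting state S1. Hence 1011210002 ∈ L(N).

1011210002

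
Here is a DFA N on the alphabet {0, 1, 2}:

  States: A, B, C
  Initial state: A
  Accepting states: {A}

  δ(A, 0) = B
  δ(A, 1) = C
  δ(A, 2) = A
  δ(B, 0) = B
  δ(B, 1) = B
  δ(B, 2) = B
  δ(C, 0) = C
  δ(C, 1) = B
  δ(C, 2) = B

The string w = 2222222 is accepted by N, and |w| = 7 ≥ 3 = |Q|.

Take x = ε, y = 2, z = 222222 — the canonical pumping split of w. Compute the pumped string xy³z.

222222222

xy^3z = ε·2·2·2·222222 = 222222222.
Reading y = 2 takes N from A back to A, so after x·y·y·y the machine is still in A, and z then leads to the accepting state A. Hence 222222222 ∈ L(N).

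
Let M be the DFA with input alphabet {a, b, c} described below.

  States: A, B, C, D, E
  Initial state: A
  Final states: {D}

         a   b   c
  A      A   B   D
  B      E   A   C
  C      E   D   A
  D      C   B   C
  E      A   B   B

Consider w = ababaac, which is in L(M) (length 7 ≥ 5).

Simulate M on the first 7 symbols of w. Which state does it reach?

D

Run of M on the first 7 characters of w = a b a b a a c:
  step 0: A  (start)
  step 1: A  (read a: A→A)
  step 2: B  (read b: A→B)
  step 3: E  (read a: B→E)
  step 4: B  (read b: E→B)
  step 5: E  (read a: B→E)
  step 6: A  (read a: E→A)
  step 7: D  (read c: A→D)

After reading 7 characters, M is in state D.
(This kind of state-tracing is the core of the pumping-lemma construction: with 5 states, pigeonhole forces a repeat within the first 5 steps.)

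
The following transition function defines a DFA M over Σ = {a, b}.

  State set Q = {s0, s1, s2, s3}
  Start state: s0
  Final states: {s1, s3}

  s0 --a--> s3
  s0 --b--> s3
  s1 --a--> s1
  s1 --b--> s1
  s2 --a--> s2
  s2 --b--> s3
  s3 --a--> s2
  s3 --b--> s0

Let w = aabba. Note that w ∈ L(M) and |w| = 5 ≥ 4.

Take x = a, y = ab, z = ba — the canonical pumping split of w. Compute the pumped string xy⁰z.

xy⁰z = xz = a·ba = aba.
Reading y = ab takes M from s3 back to s3, so after x the machine is still in s3, and z then leads to the accepting state s3. Hence aba ∈ L(M).

aba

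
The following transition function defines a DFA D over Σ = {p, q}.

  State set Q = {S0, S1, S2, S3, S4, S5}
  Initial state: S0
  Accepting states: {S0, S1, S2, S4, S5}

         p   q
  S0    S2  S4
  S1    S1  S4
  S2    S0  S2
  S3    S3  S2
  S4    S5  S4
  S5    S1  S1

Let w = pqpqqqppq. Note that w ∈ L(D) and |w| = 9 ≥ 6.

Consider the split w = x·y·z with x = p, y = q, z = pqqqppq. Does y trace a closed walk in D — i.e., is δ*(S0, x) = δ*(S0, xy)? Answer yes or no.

yes

Run of D on the first 2 characters of w = p q:
  step 0: S0  (start)
  step 1: S2  (read p: S0→S2)
  step 2: S2  (read q: S2→S2)

After x (step 1): S2. After xy (step 2): S2.
They match, so y = q drives D around a cycle from S2 back to itself; pumping y any number of times keeps D in S2 before reading z, and xyⁱz ∈ L(D) for every i ≥ 0.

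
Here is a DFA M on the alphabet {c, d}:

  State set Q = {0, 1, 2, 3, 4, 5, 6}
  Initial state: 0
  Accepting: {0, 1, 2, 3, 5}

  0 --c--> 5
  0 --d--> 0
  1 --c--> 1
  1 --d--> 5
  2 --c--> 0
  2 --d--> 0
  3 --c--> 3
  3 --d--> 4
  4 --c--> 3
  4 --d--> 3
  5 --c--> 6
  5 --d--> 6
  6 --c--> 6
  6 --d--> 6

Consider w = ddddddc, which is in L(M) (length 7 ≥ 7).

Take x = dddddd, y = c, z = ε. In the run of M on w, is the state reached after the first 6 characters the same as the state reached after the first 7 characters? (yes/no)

Run of M on the first 7 characters of w = d d d d d d c:
  step 0: 0  (start)
  step 1: 0  (read d: 0→0)
  step 2: 0  (read d: 0→0)
  step 3: 0  (read d: 0→0)
  step 4: 0  (read d: 0→0)
  step 5: 0  (read d: 0→0)
  step 6: 0  (read d: 0→0)
  step 7: 5  (read c: 0→5)

After x (step 6): 0. After xy (step 7): 5.
They differ (0 ≠ 5), so y is not a cycle from the state after x; this split is not the one the pumping-lemma construction produces, and pumping y need not keep the string in L(M).

no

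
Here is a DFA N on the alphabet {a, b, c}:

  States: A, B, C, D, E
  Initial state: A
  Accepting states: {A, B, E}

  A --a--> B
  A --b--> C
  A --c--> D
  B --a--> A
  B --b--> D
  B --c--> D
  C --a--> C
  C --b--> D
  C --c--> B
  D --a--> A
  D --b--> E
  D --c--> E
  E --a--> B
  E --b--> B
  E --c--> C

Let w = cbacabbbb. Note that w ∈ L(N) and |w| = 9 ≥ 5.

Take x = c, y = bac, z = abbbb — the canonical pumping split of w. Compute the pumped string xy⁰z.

cabbbb

xy⁰z = xz = c·abbbb = cabbbb.
Reading y = bac takes N from D back to D, so after x the machine is still in D, and z then leads to the accepting state B. Hence cabbbb ∈ L(N).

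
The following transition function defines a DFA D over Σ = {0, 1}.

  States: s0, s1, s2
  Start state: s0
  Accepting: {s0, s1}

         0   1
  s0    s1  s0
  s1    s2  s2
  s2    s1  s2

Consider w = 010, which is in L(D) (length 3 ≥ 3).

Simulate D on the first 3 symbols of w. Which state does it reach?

s1

State sequence: s0 -0-> s1 -1-> s2 -0-> s1

After reading 3 characters, D is in state s1.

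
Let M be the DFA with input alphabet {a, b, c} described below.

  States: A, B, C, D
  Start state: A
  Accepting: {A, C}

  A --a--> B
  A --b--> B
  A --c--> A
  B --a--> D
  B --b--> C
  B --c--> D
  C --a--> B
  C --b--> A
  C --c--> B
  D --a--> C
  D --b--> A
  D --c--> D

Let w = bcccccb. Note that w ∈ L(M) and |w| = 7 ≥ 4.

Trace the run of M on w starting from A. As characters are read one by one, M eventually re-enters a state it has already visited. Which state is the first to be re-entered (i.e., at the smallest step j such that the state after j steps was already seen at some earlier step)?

D

State sequence: A -b-> B -c-> D -c-> D -c-> D -c-> D -c-> D -b-> A
First repeat at step 3: D was already visited.

The earliest repeat is at step j = 3: M is in D, which it already visited at step i = 2.
With |Q| = 4, pigeonhole forces a state repeat no later than step 4; the substring read between the first and second visits to that state can be pumped.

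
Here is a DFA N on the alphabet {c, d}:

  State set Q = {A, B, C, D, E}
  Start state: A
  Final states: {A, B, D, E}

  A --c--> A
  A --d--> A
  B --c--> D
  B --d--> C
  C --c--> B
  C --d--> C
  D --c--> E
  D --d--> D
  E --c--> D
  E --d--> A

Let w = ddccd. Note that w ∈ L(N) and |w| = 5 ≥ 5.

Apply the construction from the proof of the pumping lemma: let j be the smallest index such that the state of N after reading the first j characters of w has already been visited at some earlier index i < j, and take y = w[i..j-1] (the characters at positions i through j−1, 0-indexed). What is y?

State sequence: A -d-> A -d-> A -c-> A -c-> A -d-> A
First repeat at step 1: A was already visited.

So i = 0, j = 1, giving x = w[0:0] = ε, y = w[0:1] = d, z = w[1:5] = dccd.
Check: |xy| = 1 ≤ 5 and |y| = 1 ≥ 1. Reading y takes N from A back to A, so every xyⁱz is accepted.

d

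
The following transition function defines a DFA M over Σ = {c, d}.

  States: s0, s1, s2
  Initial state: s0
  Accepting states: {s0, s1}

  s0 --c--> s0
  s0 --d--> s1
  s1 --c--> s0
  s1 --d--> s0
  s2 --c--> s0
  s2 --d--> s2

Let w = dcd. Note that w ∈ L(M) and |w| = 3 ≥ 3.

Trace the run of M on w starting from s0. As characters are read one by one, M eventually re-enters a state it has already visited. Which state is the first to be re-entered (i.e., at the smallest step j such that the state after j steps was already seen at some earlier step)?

s0

Run of M on w = d c d:
  step 0: s0  (start)
  step 1: s1  (read d: s0→s1)
  step 2: s0  (read c: s1→s0)   ← first repeat (s0 seen earlier)
  step 3: s1  (read d: s0→s1)

The earliest repeat is at step j = 2: M is in s0, which it already visited at step i = 0.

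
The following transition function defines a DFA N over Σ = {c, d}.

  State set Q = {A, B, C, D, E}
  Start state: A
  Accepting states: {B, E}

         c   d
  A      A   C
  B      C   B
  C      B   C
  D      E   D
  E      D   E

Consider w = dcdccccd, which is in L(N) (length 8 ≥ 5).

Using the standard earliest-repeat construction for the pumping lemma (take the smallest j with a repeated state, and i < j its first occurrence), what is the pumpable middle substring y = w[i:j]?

State sequence: A -d-> C -c-> B -d-> B -c-> C -c-> B -c-> C -c-> B -d-> B
First repeat at step 3: B was already visited.

So i = 2, j = 3, giving x = w[0:2] = dc, y = w[2:3] = d, z = w[3:8] = ccccd.
Check: |xy| = 3 ≤ 5 and |y| = 1 ≥ 1. Reading y takes N from B back to B, so every xyⁱz is accepted.
The DFA has 5 states, so the proof of the pumping lemma guarantees a repeated state among the first 5+1 visited; the segment between the two visits is the pumpable y.

d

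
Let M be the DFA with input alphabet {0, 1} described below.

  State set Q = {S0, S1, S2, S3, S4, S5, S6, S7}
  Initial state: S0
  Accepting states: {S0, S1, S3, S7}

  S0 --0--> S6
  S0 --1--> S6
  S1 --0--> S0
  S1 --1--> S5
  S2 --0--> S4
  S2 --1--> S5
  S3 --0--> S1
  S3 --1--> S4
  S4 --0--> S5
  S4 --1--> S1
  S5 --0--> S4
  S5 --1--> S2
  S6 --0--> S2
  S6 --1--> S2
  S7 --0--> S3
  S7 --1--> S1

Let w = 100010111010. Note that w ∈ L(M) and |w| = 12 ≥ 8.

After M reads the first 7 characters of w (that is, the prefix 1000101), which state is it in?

Run of M on the first 7 characters of w = 1 0 0 0 1 0 1:
  step 0: S0  (start)
  step 1: S6  (read 1: S0→S6)
  step 2: S2  (read 0: S6→S2)
  step 3: S4  (read 0: S2→S4)
  step 4: S5  (read 0: S4→S5)
  step 5: S2  (read 1: S5→S2)
  step 6: S4  (read 0: S2→S4)
  step 7: S1  (read 1: S4→S1)

After reading 7 characters, M is in state S1.

S1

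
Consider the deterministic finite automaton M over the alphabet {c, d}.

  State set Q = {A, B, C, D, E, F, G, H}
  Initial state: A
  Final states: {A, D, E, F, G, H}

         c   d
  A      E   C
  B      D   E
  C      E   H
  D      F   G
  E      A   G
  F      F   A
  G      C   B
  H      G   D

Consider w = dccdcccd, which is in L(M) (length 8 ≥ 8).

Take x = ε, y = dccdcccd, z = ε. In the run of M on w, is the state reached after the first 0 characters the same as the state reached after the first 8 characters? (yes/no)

Run of M on the first 8 characters of w = d c c d c c c d:
  step 0: A  (start)
  step 1: C  (read d: A→C)
  step 2: E  (read c: C→E)
  step 3: A  (read c: E→A)
  step 4: C  (read d: A→C)
  step 5: E  (read c: C→E)
  step 6: A  (read c: E→A)
  step 7: E  (read c: A→E)
  step 8: G  (read d: E→G)

After x (step 0): A. After xy (step 8): G.
They differ (A ≠ G), so y is not a cycle from the state after x; this split is not the one the pumping-lemma construction produces, and pumping y need not keep the string in L(M).

no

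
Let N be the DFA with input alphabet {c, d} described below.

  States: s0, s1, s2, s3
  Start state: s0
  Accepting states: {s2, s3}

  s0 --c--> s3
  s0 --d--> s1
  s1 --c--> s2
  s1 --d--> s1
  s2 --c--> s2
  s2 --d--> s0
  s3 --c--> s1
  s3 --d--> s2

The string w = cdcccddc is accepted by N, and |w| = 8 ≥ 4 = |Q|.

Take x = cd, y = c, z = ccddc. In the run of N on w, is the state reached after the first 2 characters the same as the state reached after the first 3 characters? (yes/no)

State sequence: s0 -c-> s3 -d-> s2 -c-> s2

After x (step 2): s2. After xy (step 3): s2.
They match, so y = c drives N around a cycle from s2 back to itself; pumping y any number of times keeps N in s2 before reading z, and xyⁱz ∈ L(N) for every i ≥ 0.

yes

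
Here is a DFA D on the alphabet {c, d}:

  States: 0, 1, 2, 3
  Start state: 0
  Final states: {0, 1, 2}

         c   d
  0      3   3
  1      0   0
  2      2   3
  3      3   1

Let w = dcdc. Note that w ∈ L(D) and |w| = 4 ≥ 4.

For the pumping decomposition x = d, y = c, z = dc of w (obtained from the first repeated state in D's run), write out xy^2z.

xy^2z = d·c·c·dc = dccdc.
Reading y = c takes D from 3 back to 3, so after x·y·y the machine is still in 3, and z then leads to the accepting state 0. Hence dccdc ∈ L(D).

dccdc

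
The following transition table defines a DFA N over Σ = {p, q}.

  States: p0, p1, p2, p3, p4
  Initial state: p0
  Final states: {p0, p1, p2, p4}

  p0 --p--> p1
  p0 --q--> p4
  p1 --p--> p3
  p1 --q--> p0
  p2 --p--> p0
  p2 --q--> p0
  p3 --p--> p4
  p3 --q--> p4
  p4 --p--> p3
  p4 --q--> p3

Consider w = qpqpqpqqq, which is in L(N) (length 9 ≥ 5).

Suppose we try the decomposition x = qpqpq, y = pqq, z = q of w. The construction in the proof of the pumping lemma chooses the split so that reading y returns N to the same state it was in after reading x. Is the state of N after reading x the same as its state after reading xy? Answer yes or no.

no

State sequence: p0 -q-> p4 -p-> p3 -q-> p4 -p-> p3 -q-> p4 -p-> p3 -q-> p4 -q-> p3

After x (step 5): p4. After xy (step 8): p3.
They differ (p4 ≠ p3), so y is not a cycle from the state after x; this split is not the one the pumping-lemma construction produces, and pumping y need not keep the string in L(N).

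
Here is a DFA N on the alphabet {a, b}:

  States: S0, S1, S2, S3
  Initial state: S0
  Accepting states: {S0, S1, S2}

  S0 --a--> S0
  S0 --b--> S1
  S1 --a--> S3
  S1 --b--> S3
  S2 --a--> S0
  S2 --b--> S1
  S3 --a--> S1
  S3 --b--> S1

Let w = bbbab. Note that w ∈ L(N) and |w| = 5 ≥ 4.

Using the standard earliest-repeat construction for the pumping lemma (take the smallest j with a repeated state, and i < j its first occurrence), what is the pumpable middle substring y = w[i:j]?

bb

Run of N on w = b b b a b:
  step 0: S0  (start)
  step 1: S1  (read b: S0→S1)
  step 2: S3  (read b: S1→S3)
  step 3: S1  (read b: S3→S1)   ← first repeat (S1 seen earlier)
  step 4: S3  (read a: S1→S3)
  step 5: S1  (read b: S3→S1)

So i = 1, j = 3, giving x = w[0:1] = b, y = w[1:3] = bb, z = w[3:5] = ab.
Check: |xy| = 3 ≤ 4 and |y| = 2 ≥ 1. Reading y takes N from S1 back to S1, so every xyⁱz is accepted.
Since N has 4 states, any run of length ≥ 4 visits 4+1 states, so by pigeonhole some state repeats within the first 4 steps — that repeat gives the pumpable loop.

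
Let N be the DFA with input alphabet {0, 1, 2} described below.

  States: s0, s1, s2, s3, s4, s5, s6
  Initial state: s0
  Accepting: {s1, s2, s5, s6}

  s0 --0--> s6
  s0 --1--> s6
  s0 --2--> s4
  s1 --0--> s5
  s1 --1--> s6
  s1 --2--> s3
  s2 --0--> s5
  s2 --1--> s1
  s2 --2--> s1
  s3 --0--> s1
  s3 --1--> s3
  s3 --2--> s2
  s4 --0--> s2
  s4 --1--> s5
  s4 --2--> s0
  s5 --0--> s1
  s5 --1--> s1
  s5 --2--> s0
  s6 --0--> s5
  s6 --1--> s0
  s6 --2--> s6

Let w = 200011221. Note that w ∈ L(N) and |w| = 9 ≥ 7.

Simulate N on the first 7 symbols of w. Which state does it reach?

s4

State sequence: s0 -2-> s4 -0-> s2 -0-> s5 -0-> s1 -1-> s6 -1-> s0 -2-> s4

After reading 7 characters, N is in state s4.
(This kind of state-tracing is the core of the pumping-lemma construction: with 7 states, pigeonhole forces a repeat within the first 7 steps.)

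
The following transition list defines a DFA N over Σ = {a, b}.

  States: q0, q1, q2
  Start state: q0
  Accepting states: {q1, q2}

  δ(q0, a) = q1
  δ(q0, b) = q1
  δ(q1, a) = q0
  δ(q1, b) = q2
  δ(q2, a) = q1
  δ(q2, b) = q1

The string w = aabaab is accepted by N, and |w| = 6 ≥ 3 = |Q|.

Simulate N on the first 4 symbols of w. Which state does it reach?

q0

Run of N on the first 4 characters of w = a a b a:
  step 0: q0  (start)
  step 1: q1  (read a: q0→q1)
  step 2: q0  (read a: q1→q0)
  step 3: q1  (read b: q0→q1)
  step 4: q0  (read a: q1→q0)

After reading 4 characters, N is in state q0.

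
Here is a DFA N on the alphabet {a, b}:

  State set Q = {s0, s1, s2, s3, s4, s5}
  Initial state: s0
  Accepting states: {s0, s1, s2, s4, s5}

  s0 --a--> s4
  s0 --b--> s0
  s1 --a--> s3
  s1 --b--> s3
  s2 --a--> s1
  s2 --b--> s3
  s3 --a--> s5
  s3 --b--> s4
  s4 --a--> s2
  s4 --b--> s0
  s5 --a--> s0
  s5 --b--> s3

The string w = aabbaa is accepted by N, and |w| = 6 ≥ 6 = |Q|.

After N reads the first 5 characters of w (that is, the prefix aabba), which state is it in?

Run of N on the first 5 characters of w = a a b b a:
  step 0: s0  (start)
  step 1: s4  (read a: s0→s4)
  step 2: s2  (read a: s4→s2)
  step 3: s3  (read b: s2→s3)
  step 4: s4  (read b: s3→s4)
  step 5: s2  (read a: s4→s2)

After reading 5 characters, N is in state s2.

s2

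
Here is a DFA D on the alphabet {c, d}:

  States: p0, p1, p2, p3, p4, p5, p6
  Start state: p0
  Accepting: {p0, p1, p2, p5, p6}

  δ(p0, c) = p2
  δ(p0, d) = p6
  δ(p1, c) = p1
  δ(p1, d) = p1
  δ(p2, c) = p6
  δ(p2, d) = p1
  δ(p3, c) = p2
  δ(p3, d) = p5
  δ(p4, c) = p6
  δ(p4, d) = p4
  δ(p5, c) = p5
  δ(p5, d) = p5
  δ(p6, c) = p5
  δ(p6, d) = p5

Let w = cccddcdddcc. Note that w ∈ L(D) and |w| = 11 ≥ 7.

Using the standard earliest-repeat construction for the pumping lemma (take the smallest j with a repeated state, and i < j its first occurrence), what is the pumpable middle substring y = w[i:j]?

Run of D on w = c c c d d c d d d c c:
  step 0: p0  (start)
  step 1: p2  (read c: p0→p2)
  step 2: p6  (read c: p2→p6)
  step 3: p5  (read c: p6→p5)
  step 4: p5  (read d: p5→p5)   ← first repeat (p5 seen earlier)
  step 5: p5  (read d: p5→p5)
  step 6: p5  (read c: p5→p5)
  step 7: p5  (read d: p5→p5)
  step 8: p5  (read d: p5→p5)
  step 9: p5  (read d: p5→p5)
  step 10: p5  (read c: p5→p5)
  step 11: p5  (read c: p5→p5)

So i = 3, j = 4, giving x = w[0:3] = ccc, y = w[3:4] = d, z = w[4:11] = dcdddcc.
Check: |xy| = 4 ≤ 7 and |y| = 1 ≥ 1. Reading y takes D from p5 back to p5, so every xyⁱz is accepted.
Since D has 7 states, any run of length ≥ 7 visits 7+1 states, so by pigeonhole some state repeats within the first 7 steps — that repeat gives the pumpable loop.

d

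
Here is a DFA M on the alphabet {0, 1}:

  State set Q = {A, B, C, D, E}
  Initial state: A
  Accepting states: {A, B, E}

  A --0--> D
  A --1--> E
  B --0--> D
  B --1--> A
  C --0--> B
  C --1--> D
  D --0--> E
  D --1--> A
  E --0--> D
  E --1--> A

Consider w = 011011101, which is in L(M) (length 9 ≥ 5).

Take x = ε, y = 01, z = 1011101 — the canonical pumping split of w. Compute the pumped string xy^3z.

0101011011101

xy^3z = ε·01·01·01·1011101 = 0101011011101.
Reading y = 01 takes M from A back to A, so after x·y·y·y the machine is still in A, and z then leads to the accepting state A. Hence 0101011011101 ∈ L(M).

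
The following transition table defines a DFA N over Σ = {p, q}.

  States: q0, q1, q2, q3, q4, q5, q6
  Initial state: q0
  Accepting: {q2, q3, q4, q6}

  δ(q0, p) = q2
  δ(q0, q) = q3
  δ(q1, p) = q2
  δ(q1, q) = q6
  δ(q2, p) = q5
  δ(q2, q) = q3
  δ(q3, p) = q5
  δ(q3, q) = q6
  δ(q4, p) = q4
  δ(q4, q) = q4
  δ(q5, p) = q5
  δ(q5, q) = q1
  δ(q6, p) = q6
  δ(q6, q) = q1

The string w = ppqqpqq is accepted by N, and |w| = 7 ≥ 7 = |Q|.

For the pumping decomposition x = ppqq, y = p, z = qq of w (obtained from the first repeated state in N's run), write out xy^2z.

xy^2z = ppqq·p·p·qq = ppqqppqq.
Reading y = p takes N from q6 back to q6, so after x·y·y the machine is still in q6, and z then leads to the accepting state q6. Hence ppqqppqq ∈ L(N).

ppqqppqq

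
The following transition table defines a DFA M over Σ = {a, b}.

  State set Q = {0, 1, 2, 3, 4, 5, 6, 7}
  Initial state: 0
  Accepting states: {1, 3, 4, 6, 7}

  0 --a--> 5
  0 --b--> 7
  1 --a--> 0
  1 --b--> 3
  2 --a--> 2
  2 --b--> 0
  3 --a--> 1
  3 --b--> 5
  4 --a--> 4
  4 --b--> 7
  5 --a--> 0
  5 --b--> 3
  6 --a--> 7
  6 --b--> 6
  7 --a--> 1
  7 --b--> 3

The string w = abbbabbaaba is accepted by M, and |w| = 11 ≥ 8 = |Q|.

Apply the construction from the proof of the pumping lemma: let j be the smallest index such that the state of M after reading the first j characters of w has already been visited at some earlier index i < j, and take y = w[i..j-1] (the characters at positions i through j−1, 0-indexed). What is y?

bb

State sequence: 0 -a-> 5 -b-> 3 -b-> 5 -b-> 3 -a-> 1 -b-> 3 -b-> 5 -a-> 0 -a-> 5 -b-> 3 -a-> 1
First repeat at step 3: 5 was already visited.

So i = 1, j = 3, giving x = w[0:1] = a, y = w[1:3] = bb, z = w[3:11] = babbaaba.
Check: |xy| = 3 ≤ 8 and |y| = 2 ≥ 1. Reading y takes M from 5 back to 5, so every xyⁱz is accepted.
The DFA has 8 states, so the proof of the pumping lemma guarantees a repeated state among the first 8+1 visited; the segment between the two visits is the pumpable y.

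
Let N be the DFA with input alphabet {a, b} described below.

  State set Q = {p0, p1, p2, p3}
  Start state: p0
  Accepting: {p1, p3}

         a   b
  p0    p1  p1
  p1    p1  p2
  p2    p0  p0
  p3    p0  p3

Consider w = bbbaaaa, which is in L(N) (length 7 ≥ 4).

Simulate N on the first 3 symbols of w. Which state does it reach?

p0

Run of N on the first 3 characters of w = b b b:
  step 0: p0  (start)
  step 1: p1  (read b: p0→p1)
  step 2: p2  (read b: p1→p2)
  step 3: p0  (read b: p2→p0)

After reading 3 characters, N is in state p0.
(This kind of state-tracing is the core of the pumping-lemma construction: with 4 states, pigeonhole forces a repeat within the first 4 steps.)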